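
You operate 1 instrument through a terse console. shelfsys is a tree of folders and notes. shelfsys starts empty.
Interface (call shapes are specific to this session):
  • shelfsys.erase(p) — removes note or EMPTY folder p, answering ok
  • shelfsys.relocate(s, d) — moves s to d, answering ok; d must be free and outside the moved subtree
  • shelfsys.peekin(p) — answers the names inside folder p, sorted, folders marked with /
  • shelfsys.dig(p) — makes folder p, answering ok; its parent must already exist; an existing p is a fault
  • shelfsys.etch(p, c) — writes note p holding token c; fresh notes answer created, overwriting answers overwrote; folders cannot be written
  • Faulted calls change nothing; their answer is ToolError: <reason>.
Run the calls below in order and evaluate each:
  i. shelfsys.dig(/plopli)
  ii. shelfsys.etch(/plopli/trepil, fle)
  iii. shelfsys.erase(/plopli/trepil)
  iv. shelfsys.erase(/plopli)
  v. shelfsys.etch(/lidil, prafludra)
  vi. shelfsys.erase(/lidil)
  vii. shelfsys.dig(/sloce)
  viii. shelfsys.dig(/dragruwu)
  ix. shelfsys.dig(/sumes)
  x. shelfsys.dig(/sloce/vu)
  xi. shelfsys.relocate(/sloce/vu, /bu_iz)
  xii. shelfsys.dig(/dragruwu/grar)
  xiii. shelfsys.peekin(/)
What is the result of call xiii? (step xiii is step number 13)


I try dig with p='/plopli', → ok.
Then etch with p='/plopli/trepil', c='fle', → created.
Next I call erase with p='/plopli/trepil': ok.
Invoking erase with p='/plopli', → ok.
Using etch with p='/lidil', c='prafludra', and see created.
I call erase with p='/lidil', and see ok.
I try dig with p='/sloce', — result: ok.
I invoke dig with p='/dragruwu': ok.
I invoke dig with p='/sumes', — result: ok.
Using dig with p='/sloce/vu': ok.
Calling relocate with s='/sloce/vu', d='/bu_iz', and see ok.
I call dig with p='/dragruwu/grar', and see ok.
I run peekin with p='/', and see [bu_iz/, dragruwu/, sloce/, sumes/].

Answer: [bu_iz/, dragruwu/, sloce/, sumes/]


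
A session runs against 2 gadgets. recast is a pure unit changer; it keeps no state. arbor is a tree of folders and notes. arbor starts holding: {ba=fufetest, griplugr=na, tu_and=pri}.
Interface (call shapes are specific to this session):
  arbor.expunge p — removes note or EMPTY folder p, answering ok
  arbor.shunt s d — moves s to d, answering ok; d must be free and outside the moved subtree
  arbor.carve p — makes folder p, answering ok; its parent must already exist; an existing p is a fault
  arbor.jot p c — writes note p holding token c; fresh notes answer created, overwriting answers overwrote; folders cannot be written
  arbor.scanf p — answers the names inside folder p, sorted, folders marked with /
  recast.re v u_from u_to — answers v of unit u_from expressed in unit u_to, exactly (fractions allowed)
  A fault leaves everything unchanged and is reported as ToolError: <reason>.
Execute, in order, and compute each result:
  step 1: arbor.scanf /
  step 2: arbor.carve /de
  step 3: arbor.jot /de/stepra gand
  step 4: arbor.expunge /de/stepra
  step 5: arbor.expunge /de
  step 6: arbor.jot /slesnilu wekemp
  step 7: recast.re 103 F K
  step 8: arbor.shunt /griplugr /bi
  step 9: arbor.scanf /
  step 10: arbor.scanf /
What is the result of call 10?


Answer: [ba, bi, slesnilu, tu_and]

Derivation:
==> arbor.scanf(p: /)
<== [ba, griplugr, tu_and]
==> arbor.carve(p: /de)
<== ok
==> arbor.jot(p: /de/stepra, c: gand)
<== created
==> arbor.expunge(p: /de/stepra)
<== ok
==> arbor.expunge(p: /de)
<== ok
==> arbor.jot(p: /slesnilu, c: wekemp)
<== created
==> recast.re(v: 103, u_from: F, u_to: K)
<== 56267/180
==> arbor.shunt(s: /griplugr, d: /bi)
<== ok
==> arbor.scanf(p: /)
<== [ba, bi, slesnilu, tu_and]
==> arbor.scanf(p: /)
<== [ba, bi, slesnilu, tu_and]


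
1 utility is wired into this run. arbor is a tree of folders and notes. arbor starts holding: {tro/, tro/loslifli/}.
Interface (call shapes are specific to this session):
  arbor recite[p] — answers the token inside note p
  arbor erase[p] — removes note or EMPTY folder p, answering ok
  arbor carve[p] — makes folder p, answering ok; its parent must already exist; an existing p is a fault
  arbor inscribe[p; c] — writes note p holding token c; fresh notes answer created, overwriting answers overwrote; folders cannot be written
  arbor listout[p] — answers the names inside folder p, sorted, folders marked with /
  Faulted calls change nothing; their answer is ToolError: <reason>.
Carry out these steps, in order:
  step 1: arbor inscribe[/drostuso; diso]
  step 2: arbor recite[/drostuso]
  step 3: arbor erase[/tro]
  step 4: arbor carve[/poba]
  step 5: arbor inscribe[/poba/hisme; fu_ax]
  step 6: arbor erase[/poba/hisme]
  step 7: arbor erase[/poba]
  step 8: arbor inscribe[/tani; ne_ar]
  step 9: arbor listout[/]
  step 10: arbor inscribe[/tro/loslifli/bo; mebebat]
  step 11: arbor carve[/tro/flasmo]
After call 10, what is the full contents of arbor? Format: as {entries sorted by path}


-> arbor inscribe(p=/drostuso, c=diso)
<- created
-> arbor recite(p=/drostuso)
<- diso
-> arbor erase(p=/tro)
<- ToolError: not empty
-> arbor carve(p=/poba)
<- ok
-> arbor inscribe(p=/poba/hisme, c=fu_ax)
<- created
-> arbor erase(p=/poba/hisme)
<- ok
-> arbor erase(p=/poba)
<- ok
-> arbor inscribe(p=/tani, c=ne_ar)
<- created
-> arbor listout(p=/)
<- [drostuso, tani, tro/]
-> arbor inscribe(p=/tro/loslifli/bo, c=mebebat)
<- created
-> arbor carve(p=/tro/flasmo)
<- ok

Answer: {drostuso=diso, tani=ne_ar, tro/, tro/loslifli/, tro/loslifli/bo=mebebat}


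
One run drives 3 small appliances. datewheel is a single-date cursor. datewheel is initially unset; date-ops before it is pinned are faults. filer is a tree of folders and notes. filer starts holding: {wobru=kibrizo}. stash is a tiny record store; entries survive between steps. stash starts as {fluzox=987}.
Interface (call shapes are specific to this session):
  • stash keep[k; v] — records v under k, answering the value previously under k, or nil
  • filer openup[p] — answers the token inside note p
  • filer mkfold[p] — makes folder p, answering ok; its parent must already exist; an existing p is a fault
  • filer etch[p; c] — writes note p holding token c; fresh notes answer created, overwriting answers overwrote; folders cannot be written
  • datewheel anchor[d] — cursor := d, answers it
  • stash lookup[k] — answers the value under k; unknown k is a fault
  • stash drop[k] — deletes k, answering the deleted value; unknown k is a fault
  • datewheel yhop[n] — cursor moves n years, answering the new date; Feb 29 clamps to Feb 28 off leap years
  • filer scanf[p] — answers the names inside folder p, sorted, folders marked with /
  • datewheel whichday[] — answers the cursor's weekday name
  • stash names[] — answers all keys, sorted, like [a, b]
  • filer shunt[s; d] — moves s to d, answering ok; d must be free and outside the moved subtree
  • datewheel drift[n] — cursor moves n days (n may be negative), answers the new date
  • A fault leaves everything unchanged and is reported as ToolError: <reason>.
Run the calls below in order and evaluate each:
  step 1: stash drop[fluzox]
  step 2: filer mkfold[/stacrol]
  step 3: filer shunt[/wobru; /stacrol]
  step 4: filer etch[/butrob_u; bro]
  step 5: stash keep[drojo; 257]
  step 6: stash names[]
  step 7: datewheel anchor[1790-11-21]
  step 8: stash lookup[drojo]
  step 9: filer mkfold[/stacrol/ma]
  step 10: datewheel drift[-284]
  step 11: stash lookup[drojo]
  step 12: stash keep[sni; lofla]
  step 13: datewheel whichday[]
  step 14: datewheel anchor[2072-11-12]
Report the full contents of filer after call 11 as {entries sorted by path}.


! 1. stash drop(k: fluzox) : 987
! 2. filer mkfold(p: /stacrol) : ok
! 3. filer shunt(s: /wobru, d: /stacrol) : ToolError: exists
! 4. filer etch(p: /butrob_u, c: bro) : created
! 5. stash keep(k: drojo, v: 257) : nil
! 6. stash names() : [drojo]
! 7. datewheel anchor(d: 1790-11-21) : 1790-11-21
! 8. stash lookup(k: drojo) : 257
! 9. filer mkfold(p: /stacrol/ma) : ok
! 10. datewheel drift(n: -284) : 1790-02-10
! 11. stash lookup(k: drojo) : 257
! 12. stash keep(k: sni, v: lofla) : nil
! 13. datewheel whichday() : Wednesday
! 14. datewheel anchor(d: 2072-11-12) : 2072-11-12

Answer: {butrob_u=bro, stacrol/, stacrol/ma/, wobru=kibrizo}


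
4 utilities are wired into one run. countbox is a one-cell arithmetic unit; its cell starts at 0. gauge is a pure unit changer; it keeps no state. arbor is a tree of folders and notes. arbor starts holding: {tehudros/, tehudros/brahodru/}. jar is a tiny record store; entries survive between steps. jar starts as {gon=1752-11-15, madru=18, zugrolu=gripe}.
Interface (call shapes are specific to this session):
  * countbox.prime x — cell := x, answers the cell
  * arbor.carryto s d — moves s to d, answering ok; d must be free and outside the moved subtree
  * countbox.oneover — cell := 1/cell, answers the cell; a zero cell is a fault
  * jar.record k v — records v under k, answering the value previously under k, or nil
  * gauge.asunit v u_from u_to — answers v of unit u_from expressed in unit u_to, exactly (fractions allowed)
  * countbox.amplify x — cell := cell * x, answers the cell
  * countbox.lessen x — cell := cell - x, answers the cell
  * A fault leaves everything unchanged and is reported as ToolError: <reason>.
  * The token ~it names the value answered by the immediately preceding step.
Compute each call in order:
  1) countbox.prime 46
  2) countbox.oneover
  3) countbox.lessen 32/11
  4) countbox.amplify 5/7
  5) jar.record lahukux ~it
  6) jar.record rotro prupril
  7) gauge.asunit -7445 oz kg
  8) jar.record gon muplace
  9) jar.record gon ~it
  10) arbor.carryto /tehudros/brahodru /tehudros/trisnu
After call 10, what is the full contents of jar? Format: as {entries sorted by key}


I invoke countbox.prime with x='46', and observe 46.
Calling countbox.oneover(), → 1/46.
Calling countbox.lessen with x='32/11', and see -1461/506.
I run countbox.amplify with x='5/7': -7305/3542.
I try jar.record with k='lahukux', v='~it', and get nil.
Next I call jar.record with k='rotro', v='prupril', giving nil.
I try gauge.asunit with v='-7445', u_from='oz', u_to='kg', — result: -67539903893/320000000.
Then jar.record with k='gon', v='muplace', — result: 1752-11-15.
I try jar.record with k='gon', v='~it', and see muplace.
I call arbor.carryto with s='/tehudros/brahodru', d='/tehudros/trisnu': ok.

Answer: {gon=1752-11-15, lahukux=-7305/3542, madru=18, rotro=prupril, zugrolu=gripe}


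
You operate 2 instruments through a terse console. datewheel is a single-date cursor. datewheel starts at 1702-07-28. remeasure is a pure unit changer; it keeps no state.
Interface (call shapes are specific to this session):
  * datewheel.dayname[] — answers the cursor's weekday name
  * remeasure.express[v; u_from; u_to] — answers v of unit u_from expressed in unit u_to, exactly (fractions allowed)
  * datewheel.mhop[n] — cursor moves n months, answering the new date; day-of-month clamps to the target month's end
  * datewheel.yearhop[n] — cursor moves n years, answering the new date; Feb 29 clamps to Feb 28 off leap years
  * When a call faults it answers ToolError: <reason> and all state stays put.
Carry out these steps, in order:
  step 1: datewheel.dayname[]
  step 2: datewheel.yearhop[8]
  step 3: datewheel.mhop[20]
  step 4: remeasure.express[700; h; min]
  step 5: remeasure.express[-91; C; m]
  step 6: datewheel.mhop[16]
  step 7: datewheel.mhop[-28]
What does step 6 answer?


>>> dayname
= Friday
>>> yearhop 8
= 1710-07-28
>>> mhop 20
= 1712-03-28
>>> express 700 h min
= 42000
>>> express -91 C m
= ToolError: incompatible units
>>> mhop 16
= 1713-07-28
>>> mhop -28
= 1711-03-28

Answer: 1713-07-28


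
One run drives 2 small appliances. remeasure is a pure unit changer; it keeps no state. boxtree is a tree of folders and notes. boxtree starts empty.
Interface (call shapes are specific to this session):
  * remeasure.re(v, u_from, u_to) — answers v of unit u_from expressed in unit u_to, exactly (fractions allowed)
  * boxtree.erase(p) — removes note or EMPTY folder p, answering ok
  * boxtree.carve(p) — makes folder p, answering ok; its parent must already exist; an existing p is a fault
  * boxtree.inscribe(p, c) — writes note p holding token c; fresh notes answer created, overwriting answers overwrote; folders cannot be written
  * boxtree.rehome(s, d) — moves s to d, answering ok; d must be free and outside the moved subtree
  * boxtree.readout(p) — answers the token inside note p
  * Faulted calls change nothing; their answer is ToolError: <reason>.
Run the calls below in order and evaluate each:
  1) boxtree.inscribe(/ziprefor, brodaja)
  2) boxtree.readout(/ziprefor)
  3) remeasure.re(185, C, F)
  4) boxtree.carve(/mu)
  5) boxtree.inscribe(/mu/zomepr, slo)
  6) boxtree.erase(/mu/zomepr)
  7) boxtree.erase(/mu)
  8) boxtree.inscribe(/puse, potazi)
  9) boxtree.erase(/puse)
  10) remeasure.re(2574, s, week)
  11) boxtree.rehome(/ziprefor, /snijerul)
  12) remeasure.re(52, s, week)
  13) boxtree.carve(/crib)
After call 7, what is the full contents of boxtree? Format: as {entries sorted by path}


Answer: {ziprefor=brodaja}

Derivation:
Then inscribe passing p='/ziprefor', c='brodaja', giving created.
I try readout passing p='/ziprefor', — result: brodaja.
Calling re passing v='185', u_from='C', u_to='F', and see 365.
I use carve passing p='/mu', giving ok.
Using inscribe passing p='/mu/zomepr', c='slo', and observe created.
Using erase passing p='/mu/zomepr', yielding ok.
I invoke erase passing p='/mu', — result: ok.
I run inscribe passing p='/puse', c='potazi', and observe created.
I try erase passing p='/puse', → ok.
Next I call re passing v='2574', u_from='s', u_to='week', yielding 143/33600.
I run rehome passing s='/ziprefor', d='/snijerul', which returns ok.
Now I run re passing v='52', u_from='s', u_to='week', and see 13/151200.
Using carve passing p='/crib', → ok.


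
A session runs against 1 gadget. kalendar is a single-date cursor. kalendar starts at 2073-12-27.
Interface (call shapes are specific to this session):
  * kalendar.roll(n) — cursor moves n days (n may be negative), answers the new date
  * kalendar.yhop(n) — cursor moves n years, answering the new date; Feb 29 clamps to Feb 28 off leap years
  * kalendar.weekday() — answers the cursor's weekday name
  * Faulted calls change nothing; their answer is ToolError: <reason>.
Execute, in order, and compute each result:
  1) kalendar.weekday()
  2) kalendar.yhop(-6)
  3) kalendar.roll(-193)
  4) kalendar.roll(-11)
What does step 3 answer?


I run kalendar.weekday, → Wednesday.
Next I call kalendar.yhop with n='-6', — result: 2067-12-27.
Using kalendar.roll with n='-193', → 2067-06-17.
Calling kalendar.roll with n='-11', and see 2067-06-06.

Answer: 2067-06-17


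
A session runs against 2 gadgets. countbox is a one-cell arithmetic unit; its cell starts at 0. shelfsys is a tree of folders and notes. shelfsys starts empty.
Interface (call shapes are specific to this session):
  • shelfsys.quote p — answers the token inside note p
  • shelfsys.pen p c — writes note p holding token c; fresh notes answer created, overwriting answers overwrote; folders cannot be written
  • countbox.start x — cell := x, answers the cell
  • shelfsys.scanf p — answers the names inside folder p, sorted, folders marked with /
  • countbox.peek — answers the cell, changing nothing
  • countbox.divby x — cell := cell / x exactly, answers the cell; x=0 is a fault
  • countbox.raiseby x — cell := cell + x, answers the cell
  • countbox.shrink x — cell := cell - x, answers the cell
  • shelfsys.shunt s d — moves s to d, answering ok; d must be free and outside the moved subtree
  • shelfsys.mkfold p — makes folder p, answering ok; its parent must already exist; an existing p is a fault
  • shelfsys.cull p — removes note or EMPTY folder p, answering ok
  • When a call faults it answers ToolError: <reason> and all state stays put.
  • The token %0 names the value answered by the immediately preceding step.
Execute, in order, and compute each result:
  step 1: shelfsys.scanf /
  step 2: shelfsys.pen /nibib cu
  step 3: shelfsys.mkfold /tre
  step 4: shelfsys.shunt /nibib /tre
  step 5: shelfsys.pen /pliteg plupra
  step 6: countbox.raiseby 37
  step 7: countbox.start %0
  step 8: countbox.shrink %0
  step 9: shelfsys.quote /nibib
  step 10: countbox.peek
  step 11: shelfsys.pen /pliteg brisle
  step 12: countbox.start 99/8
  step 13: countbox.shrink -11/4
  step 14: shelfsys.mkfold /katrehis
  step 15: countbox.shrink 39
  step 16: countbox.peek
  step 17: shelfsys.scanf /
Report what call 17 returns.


Answer: [katrehis/, nibib, pliteg, tre/]

Derivation:
# shelfsys.scanf(p=/) : []
# shelfsys.pen(p=/nibib, c=cu) : created
# shelfsys.mkfold(p=/tre) : ok
# shelfsys.shunt(s=/nibib, d=/tre) : ToolError: exists
# shelfsys.pen(p=/pliteg, c=plupra) : created
# countbox.raiseby(x=37) : 37
# countbox.start(x=%0) : 37
# countbox.shrink(x=%0) : 0
# shelfsys.quote(p=/nibib) : cu
# countbox.peek() : 0
# shelfsys.pen(p=/pliteg, c=brisle) : overwrote
# countbox.start(x=99/8) : 99/8
# countbox.shrink(x=-11/4) : 121/8
# shelfsys.mkfold(p=/katrehis) : ok
# countbox.shrink(x=39) : -191/8
# countbox.peek() : -191/8
# shelfsys.scanf(p=/) : [katrehis/, nibib, pliteg, tre/]


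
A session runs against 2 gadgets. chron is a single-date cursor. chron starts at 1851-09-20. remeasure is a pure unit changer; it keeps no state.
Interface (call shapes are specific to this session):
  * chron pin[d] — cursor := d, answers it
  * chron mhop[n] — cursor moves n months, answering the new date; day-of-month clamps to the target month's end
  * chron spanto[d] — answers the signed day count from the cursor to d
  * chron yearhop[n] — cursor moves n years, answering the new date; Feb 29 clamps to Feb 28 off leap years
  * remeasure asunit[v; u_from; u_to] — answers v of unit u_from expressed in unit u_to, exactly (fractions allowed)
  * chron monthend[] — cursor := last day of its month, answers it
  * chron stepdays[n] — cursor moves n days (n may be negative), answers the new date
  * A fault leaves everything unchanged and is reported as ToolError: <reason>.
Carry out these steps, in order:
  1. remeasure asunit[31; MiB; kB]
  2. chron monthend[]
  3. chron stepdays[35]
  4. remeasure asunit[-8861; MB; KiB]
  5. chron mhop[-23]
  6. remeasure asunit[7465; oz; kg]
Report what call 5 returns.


Next I call remeasure asunit on v→31, u_from→MiB, u_to→kB, which returns 4063232/125.
Calling chron monthend, yielding 1851-09-30.
Then chron stepdays on n→35, and observe 1851-11-04.
Now I run remeasure asunit on v→-8861, u_from→MB, u_to→KiB, and see -138453125/16.
Invoking chron mhop on n→-23, and get 1849-12-04.
Then remeasure asunit on v→7465, u_from→oz, u_to→kg, and observe 67721340841/320000000.

Answer: 1849-12-04


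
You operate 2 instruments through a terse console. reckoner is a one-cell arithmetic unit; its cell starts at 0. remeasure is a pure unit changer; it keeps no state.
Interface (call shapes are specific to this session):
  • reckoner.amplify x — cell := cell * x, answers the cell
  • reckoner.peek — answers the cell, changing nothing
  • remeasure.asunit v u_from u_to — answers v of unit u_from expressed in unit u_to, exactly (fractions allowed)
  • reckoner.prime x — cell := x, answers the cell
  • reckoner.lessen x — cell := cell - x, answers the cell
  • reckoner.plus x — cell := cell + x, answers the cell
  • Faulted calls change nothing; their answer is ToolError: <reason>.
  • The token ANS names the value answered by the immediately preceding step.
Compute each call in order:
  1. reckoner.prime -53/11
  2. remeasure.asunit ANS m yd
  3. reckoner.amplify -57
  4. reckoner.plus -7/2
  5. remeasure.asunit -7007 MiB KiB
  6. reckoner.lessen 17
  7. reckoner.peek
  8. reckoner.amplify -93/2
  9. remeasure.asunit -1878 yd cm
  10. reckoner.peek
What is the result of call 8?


Answer: -519963/44

Derivation:
# reckoner.prime(-53/11) : -53/11
# remeasure.asunit(ANS, m, yd) : -66250/12573
# reckoner.amplify(-57) : 3021/11
# reckoner.plus(-7/2) : 5965/22
# remeasure.asunit(-7007, MiB, KiB) : -7175168
# reckoner.lessen(17) : 5591/22
# reckoner.peek() : 5591/22
# reckoner.amplify(-93/2) : -519963/44
# remeasure.asunit(-1878, yd, cm) : -4293108/25
# reckoner.peek() : -519963/44


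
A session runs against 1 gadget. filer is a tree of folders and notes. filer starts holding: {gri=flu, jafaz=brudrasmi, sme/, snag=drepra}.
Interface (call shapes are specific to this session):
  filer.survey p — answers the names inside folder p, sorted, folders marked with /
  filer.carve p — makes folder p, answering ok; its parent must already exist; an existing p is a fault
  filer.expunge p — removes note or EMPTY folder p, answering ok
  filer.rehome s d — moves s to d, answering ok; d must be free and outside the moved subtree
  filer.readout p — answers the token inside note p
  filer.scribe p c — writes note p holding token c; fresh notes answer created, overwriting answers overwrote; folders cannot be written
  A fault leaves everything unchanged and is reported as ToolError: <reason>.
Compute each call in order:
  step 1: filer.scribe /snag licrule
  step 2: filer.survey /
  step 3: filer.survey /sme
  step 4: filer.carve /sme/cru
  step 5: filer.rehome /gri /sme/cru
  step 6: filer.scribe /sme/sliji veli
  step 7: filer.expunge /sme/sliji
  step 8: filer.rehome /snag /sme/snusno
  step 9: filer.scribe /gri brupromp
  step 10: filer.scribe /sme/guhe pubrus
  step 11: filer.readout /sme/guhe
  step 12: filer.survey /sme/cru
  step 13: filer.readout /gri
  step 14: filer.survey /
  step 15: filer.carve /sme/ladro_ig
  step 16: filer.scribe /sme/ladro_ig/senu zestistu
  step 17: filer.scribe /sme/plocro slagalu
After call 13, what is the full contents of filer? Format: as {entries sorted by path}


I invoke filer.scribe with p: /snag, c: licrule, — result: overwrote.
Then filer.survey with p: /, and observe [gri, jafaz, sme/, snag].
Calling filer.survey with p: /sme, and see [].
Invoking filer.carve with p: /sme/cru: ok.
Next I call filer.rehome with s: /gri, d: /sme/cru, yielding ToolError: exists.
Now I run filer.scribe with p: /sme/sliji, c: veli, → created.
Then filer.expunge with p: /sme/sliji, yielding ok.
Next I call filer.rehome with s: /snag, d: /sme/snusno, → ok.
I run filer.scribe with p: /gri, c: brupromp, which returns overwrote.
Calling filer.scribe with p: /sme/guhe, c: pubrus: created.
Invoking filer.readout with p: /sme/guhe, yielding pubrus.
I invoke filer.survey with p: /sme/cru, and observe [].
I run filer.readout with p: /gri, giving brupromp.
Now I run filer.survey with p: /, yielding [gri, jafaz, sme/].
I call filer.carve with p: /sme/ladro_ig, which returns ok.
Now I run filer.scribe with p: /sme/ladro_ig/senu, c: zestistu: created.
Invoking filer.scribe with p: /sme/plocro, c: slagalu: created.

Answer: {gri=brupromp, jafaz=brudrasmi, sme/, sme/cru/, sme/guhe=pubrus, sme/snusno=licrule}


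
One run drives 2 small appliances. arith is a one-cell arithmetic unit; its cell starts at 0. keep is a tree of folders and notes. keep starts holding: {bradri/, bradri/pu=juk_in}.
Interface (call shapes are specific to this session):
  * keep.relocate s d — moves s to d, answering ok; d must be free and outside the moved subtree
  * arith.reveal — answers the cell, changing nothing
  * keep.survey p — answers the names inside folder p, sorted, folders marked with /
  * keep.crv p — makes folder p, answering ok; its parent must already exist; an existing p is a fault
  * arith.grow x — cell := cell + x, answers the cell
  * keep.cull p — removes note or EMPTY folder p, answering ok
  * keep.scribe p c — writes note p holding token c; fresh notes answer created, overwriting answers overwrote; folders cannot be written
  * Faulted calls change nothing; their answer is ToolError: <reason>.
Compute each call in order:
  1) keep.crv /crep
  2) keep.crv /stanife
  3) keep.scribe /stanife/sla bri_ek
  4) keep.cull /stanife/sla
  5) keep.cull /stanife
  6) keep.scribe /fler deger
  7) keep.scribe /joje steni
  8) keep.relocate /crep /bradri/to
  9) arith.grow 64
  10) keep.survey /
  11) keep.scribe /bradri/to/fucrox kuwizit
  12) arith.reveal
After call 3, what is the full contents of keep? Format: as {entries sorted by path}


I call keep.crv using p→/crep, which returns ok.
I use keep.crv using p→/stanife, giving ok.
I invoke keep.scribe using p→/stanife/sla, c→bri_ek, giving created.
Then keep.cull using p→/stanife/sla, — result: ok.
Calling keep.cull using p→/stanife, giving ok.
Next I call keep.scribe using p→/fler, c→deger, which returns created.
I run keep.scribe using p→/joje, c→steni, yielding created.
I use keep.relocate using s→/crep, d→/bradri/to, and get ok.
I try arith.grow using x→64, which returns 64.
I call keep.survey using p→/, and get [bradri/, fler, joje].
Next I call keep.scribe using p→/bradri/to/fucrox, c→kuwizit: created.
Calling arith.reveal, — result: 64.

Answer: {bradri/, bradri/pu=juk_in, crep/, stanife/, stanife/sla=bri_ek}


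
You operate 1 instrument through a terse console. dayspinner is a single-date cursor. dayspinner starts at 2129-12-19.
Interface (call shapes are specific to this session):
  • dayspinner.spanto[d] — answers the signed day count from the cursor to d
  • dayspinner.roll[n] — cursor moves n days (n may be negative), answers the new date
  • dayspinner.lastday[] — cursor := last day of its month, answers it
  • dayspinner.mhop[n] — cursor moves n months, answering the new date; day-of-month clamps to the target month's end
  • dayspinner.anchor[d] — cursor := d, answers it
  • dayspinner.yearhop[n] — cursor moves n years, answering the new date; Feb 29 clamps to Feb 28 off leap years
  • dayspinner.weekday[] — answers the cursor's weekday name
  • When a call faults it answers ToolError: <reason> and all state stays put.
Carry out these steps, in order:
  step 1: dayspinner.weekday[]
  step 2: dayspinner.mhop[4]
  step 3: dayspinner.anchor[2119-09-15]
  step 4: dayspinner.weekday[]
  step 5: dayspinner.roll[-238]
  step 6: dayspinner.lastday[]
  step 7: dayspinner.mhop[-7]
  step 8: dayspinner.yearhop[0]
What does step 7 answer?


# dayspinner.weekday() => Monday
# dayspinner.mhop(n=4) => 2130-04-19
# dayspinner.anchor(d=2119-09-15) => 2119-09-15
# dayspinner.weekday() => Friday
# dayspinner.roll(n=-238) => 2119-01-20
# dayspinner.lastday() => 2119-01-31
# dayspinner.mhop(n=-7) => 2118-06-30
# dayspinner.yearhop(n=0) => 2118-06-30

Answer: 2118-06-30


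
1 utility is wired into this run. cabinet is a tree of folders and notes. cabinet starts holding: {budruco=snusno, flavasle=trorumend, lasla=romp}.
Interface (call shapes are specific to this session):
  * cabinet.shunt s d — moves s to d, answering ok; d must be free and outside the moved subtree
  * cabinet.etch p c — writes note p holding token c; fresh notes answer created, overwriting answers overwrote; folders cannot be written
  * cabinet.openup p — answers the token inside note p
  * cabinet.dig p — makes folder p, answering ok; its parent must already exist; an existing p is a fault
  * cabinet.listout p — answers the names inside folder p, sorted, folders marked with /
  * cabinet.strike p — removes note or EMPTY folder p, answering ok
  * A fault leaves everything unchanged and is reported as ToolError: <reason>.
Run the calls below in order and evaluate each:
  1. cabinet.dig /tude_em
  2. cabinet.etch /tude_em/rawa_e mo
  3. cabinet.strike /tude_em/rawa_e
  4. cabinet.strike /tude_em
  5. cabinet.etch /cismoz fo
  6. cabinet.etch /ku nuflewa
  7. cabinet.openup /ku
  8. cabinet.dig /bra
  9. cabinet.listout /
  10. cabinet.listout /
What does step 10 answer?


Answer: [bra/, budruco, cismoz, flavasle, ku, lasla]

Derivation:
CALL cabinet.dig[p=/tude_em]
RET  ok
CALL cabinet.etch[p=/tude_em/rawa_e; c=mo]
RET  created
CALL cabinet.strike[p=/tude_em/rawa_e]
RET  ok
CALL cabinet.strike[p=/tude_em]
RET  ok
CALL cabinet.etch[p=/cismoz; c=fo]
RET  created
CALL cabinet.etch[p=/ku; c=nuflewa]
RET  created
CALL cabinet.openup[p=/ku]
RET  nuflewa
CALL cabinet.dig[p=/bra]
RET  ok
CALL cabinet.listout[p=/]
RET  [bra/, budruco, cismoz, flavasle, ku, lasla]
CALL cabinet.listout[p=/]
RET  [bra/, budruco, cismoz, flavasle, ku, lasla]


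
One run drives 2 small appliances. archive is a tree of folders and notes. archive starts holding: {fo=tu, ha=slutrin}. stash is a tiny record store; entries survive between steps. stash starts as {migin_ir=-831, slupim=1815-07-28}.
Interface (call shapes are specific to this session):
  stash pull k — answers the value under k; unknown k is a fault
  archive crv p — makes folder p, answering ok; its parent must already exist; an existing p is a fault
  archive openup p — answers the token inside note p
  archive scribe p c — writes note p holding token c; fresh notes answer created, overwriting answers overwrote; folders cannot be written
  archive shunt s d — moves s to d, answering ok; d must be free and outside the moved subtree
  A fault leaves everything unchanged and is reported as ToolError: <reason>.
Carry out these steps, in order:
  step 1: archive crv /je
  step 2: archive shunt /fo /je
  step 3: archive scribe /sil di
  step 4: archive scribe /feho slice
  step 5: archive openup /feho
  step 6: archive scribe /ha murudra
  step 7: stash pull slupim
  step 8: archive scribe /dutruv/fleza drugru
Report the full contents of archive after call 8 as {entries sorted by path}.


Answer: {feho=slice, fo=tu, ha=murudra, je/, sil=di}

Derivation:
$ archive crv p: /je
  ok
$ archive shunt s: /fo d: /je
  ToolError: exists
$ archive scribe p: /sil c: di
  created
$ archive scribe p: /feho c: slice
  created
$ archive openup p: /feho
  slice
$ archive scribe p: /ha c: murudra
  overwrote
$ stash pull k: slupim
  1815-07-28
$ archive scribe p: /dutruv/fleza c: drugru
  ToolError: no parent


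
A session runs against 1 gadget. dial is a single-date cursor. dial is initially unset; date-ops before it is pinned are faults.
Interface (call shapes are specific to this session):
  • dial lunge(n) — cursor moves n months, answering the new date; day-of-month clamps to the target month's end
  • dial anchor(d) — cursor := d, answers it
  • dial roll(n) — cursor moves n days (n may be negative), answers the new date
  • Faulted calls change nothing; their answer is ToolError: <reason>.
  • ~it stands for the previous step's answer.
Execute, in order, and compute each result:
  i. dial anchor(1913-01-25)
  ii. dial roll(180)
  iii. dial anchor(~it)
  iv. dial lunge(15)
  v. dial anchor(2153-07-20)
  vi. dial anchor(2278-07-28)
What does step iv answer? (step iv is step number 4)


% dial anchor 1913-01-25
:: 1913-01-25
% dial roll 180
:: 1913-07-24
% dial anchor ~it
:: 1913-07-24
% dial lunge 15
:: 1914-10-24
% dial anchor 2153-07-20
:: 2153-07-20
% dial anchor 2278-07-28
:: 2278-07-28

Answer: 1914-10-24


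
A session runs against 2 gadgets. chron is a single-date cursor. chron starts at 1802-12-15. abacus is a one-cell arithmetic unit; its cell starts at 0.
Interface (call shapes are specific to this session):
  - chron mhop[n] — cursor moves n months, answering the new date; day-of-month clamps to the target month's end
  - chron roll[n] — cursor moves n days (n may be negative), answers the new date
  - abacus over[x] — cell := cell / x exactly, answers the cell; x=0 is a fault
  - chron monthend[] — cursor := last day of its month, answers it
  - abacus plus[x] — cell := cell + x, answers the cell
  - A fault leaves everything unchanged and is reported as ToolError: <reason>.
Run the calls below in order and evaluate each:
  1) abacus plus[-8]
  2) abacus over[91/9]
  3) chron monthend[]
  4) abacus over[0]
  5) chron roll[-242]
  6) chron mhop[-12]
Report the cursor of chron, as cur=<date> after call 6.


Next I call abacus plus passing x='-8', → -8.
I run abacus over passing x='91/9', → -72/91.
Next I call chron monthend(), — result: 1802-12-31.
Next I call abacus over passing x='0', and see ToolError: division by zero.
I try chron roll passing n='-242', — result: 1802-05-03.
I invoke chron mhop passing n='-12', → 1801-05-03.

Answer: cur=1801-05-03


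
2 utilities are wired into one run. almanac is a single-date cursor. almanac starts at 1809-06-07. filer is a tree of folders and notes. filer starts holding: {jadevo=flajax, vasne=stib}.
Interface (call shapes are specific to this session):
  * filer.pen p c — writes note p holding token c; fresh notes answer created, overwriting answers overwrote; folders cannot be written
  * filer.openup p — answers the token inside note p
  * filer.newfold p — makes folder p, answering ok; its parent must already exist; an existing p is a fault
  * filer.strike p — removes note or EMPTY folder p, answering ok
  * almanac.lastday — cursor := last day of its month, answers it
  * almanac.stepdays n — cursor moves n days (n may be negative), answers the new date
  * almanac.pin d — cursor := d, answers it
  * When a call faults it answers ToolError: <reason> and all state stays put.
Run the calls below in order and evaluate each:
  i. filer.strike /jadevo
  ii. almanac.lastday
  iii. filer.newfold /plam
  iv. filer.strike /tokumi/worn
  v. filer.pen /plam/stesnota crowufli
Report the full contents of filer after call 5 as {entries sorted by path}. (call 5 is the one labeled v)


Step: filer.strike[p=/jadevo]
Result: ok
Step: almanac.lastday[]
Result: 1809-06-30
Step: filer.newfold[p=/plam]
Result: ok
Step: filer.strike[p=/tokumi/worn]
Result: ToolError: not found
Step: filer.pen[p=/plam/stesnota; c=crowufli]
Result: created

Answer: {plam/, plam/stesnota=crowufli, vasne=stib}


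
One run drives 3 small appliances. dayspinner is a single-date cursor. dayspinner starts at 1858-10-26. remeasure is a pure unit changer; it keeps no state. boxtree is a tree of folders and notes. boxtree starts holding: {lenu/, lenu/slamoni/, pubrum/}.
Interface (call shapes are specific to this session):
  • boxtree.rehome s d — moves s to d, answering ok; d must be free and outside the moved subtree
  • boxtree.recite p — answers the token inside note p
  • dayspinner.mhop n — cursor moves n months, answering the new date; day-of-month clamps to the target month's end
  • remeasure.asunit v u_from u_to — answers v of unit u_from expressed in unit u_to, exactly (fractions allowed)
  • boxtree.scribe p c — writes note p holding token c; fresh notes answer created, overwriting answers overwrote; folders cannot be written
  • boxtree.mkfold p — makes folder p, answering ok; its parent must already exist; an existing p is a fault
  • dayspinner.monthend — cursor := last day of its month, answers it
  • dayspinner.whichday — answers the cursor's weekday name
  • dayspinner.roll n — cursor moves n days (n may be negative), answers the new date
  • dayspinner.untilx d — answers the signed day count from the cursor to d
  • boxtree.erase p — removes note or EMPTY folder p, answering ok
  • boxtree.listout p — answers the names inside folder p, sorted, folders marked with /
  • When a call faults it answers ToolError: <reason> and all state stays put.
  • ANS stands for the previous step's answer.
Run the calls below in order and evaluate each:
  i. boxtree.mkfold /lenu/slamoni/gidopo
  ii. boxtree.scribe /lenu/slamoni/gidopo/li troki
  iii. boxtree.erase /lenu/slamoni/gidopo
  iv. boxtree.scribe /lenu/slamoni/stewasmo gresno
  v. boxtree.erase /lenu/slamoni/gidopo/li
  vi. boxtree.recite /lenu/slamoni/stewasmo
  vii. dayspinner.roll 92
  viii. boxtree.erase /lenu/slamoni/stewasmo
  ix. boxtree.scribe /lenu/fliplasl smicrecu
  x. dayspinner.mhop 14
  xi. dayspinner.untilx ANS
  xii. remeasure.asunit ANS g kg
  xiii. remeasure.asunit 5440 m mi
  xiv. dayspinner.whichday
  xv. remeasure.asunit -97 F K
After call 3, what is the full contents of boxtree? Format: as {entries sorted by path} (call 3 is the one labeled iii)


Answer: {lenu/, lenu/slamoni/, lenu/slamoni/gidopo/, lenu/slamoni/gidopo/li=troki, pubrum/}

Derivation:
Calling mkfold using p→/lenu/slamoni/gidopo, yielding ok.
I use scribe using p→/lenu/slamoni/gidopo/li, c→troki, and see created.
Now I run erase using p→/lenu/slamoni/gidopo, → ToolError: not empty.
I run scribe using p→/lenu/slamoni/stewasmo, c→gresno, — result: created.
I call erase using p→/lenu/slamoni/gidopo/li, yielding ok.
Invoking recite using p→/lenu/slamoni/stewasmo, and see gresno.
Next I call roll using n→92, and observe 1859-01-26.
Next I call erase using p→/lenu/slamoni/stewasmo, and observe ok.
Then scribe using p→/lenu/fliplasl, c→smicrecu: created.
Calling mhop using n→14, and see 1860-03-26.
I call untilx using d→ANS, and see 0.
Calling asunit using v→ANS, u_from→g, u_to→kg, and get 0.
Using asunit using v→5440, u_from→m, u_to→mi: 42500/12573.
Calling whichday, and get Monday.
Calling asunit using v→-97, u_from→F, u_to→K, which returns 12089/60.


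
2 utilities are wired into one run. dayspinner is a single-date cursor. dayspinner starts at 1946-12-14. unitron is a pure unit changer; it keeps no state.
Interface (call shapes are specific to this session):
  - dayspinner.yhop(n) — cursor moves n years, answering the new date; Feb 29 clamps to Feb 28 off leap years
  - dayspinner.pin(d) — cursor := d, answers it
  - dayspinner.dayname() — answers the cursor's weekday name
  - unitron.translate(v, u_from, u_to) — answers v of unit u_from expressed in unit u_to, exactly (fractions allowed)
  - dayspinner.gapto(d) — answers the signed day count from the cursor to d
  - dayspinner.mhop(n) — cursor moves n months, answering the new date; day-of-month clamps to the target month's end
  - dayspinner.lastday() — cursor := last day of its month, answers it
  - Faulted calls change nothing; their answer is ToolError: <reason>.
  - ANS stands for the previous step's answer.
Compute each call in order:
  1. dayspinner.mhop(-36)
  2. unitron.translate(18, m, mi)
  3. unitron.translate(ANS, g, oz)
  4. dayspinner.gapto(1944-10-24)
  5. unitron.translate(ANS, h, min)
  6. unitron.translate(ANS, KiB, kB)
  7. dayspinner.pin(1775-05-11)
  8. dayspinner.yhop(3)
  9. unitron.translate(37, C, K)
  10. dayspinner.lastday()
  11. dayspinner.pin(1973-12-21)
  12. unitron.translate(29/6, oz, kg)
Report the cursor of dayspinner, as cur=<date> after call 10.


Answer: cur=1778-05-31

Derivation:
> mhop n: -36
[out] 1943-12-14
> translate v: 18 u_from: m u_to: mi
[out] 125/11176
> translate v: ANS u_from: g u_to: oz
[out] 25000000/63366854089
> gapto d: 1944-10-24
[out] 315
> translate v: ANS u_from: h u_to: min
[out] 18900
> translate v: ANS u_from: KiB u_to: kB
[out] 96768/5
> pin d: 1775-05-11
[out] 1775-05-11
> yhop n: 3
[out] 1778-05-11
> translate v: 37 u_from: C u_to: K
[out] 6203/20
> lastday
[out] 1778-05-31
> pin d: 1973-12-21
[out] 1973-12-21
> translate v: 29/6 u_from: oz u_to: kg
[out] 1315417873/9600000000


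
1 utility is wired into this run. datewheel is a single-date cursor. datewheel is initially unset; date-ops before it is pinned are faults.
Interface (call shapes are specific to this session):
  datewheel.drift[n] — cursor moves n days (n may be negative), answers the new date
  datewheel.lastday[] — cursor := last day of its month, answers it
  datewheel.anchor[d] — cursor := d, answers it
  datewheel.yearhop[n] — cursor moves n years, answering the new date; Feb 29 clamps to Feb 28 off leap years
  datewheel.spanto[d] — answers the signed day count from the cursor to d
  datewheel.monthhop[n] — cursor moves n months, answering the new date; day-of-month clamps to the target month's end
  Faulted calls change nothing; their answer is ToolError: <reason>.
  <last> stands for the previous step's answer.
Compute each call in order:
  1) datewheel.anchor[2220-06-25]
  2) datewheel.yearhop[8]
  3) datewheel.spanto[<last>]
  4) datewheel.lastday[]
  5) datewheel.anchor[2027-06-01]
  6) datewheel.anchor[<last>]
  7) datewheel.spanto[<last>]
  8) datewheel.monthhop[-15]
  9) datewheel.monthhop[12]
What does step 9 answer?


-- anchor(d: 2220-06-25) == 2220-06-25
-- yearhop(n: 8) == 2228-06-25
-- spanto(d: <last>) == 0
-- lastday() == 2228-06-30
-- anchor(d: 2027-06-01) == 2027-06-01
-- anchor(d: <last>) == 2027-06-01
-- spanto(d: <last>) == 0
-- monthhop(n: -15) == 2026-03-01
-- monthhop(n: 12) == 2027-03-01

Answer: 2027-03-01
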